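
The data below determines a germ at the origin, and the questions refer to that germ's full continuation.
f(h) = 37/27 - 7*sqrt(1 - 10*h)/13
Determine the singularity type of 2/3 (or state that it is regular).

There is no denominator, hence no pole anywhere.
Branch term sqrt(1 - h/(1/10)): argument at 2/3 is -17/3, nonzero, so 2/3 is not its branch point (a point on a principal cut is still regular for the continued germ).
So the germ continues analytically to 2/3.

The point is a regular point.


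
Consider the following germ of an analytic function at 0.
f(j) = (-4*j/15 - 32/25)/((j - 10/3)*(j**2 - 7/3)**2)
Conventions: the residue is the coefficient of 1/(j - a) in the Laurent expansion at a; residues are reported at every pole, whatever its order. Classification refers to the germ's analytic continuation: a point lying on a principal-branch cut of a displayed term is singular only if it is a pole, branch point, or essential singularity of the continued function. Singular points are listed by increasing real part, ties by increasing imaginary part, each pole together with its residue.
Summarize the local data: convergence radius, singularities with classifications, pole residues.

Denominator factor (j - 10/3): pole of order 1 at 10/3, modulus 10/3.
Denominator factor (j**2 - 7/3)^2: discriminant 28/3, real irrational roots (1/3)*sqrt(21) and -(1/3)*sqrt(21); poles of order 2, moduli (1/3)*sqrt(21) and (1/3)*sqrt(21).
The radius of convergence is the smallest modulus among the singular points: (1/3)*sqrt(21).
The factor j**2 - 7/3 splits as (j - a)(j - a') with a = -(1/3)*sqrt(21), a' = (1/3)*sqrt(21). At the order-2 pole a set g(j) = (j - a)^2*f(j) = [(-4*j/15 - 32/25)/(j - 10/3)] / (j - a')^2.
Order-2 pole: residue = g'(a); g'(-(1/3)*sqrt(21)) = 2196/156025 + (2787/1529045)*sqrt(21), so the residue is 2196/156025 + (2787/1529045)*sqrt(21).
The factor j**2 - 7/3 splits as (j - a)(j - a') with a = (1/3)*sqrt(21), a' = -(1/3)*sqrt(21). At the order-2 pole a set g(j) = (j - a)^2*f(j) = [(-4*j/15 - 32/25)/(j - 10/3)] / (j - a')^2.
Order-2 pole: residue = g'(a); g'((1/3)*sqrt(21)) = 2196/156025 - (2787/1529045)*sqrt(21), so the residue is 2196/156025 - (2787/1529045)*sqrt(21).
At the order-1 pole 10/3 set g(j) = (j - (10/3))*f(j) = (-4*j/15 - 32/25)/(j**2 - 7/3)**2.
Simple pole: residue = g(a) at a = 10/3, which is -4392/156025.
List the singular points by increasing real part (a conjugate pair: the negative imaginary part first).

Radius of convergence at 0: (1/3)*sqrt(21).
At -(1/3)*sqrt(21): a pole of order 2; residue 2196/156025 + (2787/1529045)*sqrt(21).
At (1/3)*sqrt(21): a pole of order 2; residue 2196/156025 - (2787/1529045)*sqrt(21).
At 10/3: a pole of order 1; residue -4392/156025.


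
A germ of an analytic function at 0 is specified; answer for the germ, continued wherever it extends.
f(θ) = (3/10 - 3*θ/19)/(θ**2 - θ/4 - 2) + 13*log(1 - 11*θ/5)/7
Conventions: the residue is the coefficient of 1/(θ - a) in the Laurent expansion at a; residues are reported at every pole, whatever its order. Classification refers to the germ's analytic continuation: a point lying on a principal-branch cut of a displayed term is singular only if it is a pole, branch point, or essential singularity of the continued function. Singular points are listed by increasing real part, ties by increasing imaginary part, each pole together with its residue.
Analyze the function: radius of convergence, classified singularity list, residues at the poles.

Radius of convergence at 0: 5/11.
At 1/8 - (1/8)*sqrt(129): a pole of order 1; residue -3/38 - (71/8170)*sqrt(129).
At 5/11: a logarithmic branch point.
At 1/8 + (1/8)*sqrt(129): a pole of order 1; residue -3/38 + (71/8170)*sqrt(129).

Denominator factor (θ**2 - θ/4 - 2): discriminant 129/16, real irrational roots 1/8 + (1/8)*sqrt(129) and 1/8 - (1/8)*sqrt(129); poles of order 1, moduli 1/8 + (1/8)*sqrt(129) and -1/8 + (1/8)*sqrt(129).
Branch term (13/7)*log(1 - θ/(5/11)): its argument vanishes at θ = 5/11, a logarithmic branch point, modulus 5/11.
The radius of convergence is the smallest modulus among the singular points: 5/11.
The branch term is analytic at 1/8 - (1/8)*sqrt(129) and contributes nothing to the residue; only the rational part matters.
The factor θ**2 - θ/4 - 2 splits as (θ - a)(θ - a') with a = 1/8 - (1/8)*sqrt(129), a' = 1/8 + (1/8)*sqrt(129). At the order-1 pole a set g(θ) = (θ - a)*(rational part) = [3/10 - 3*θ/19] / (θ - a').
Simple pole: residue = g(a) at a = 1/8 - (1/8)*sqrt(129), which is -3/38 - (71/8170)*sqrt(129).
The branch term is analytic at 1/8 + (1/8)*sqrt(129) and contributes nothing to the residue; only the rational part matters.
The factor θ**2 - θ/4 - 2 splits as (θ - a)(θ - a') with a = 1/8 + (1/8)*sqrt(129), a' = 1/8 - (1/8)*sqrt(129). At the order-1 pole a set g(θ) = (θ - a)*(rational part) = [3/10 - 3*θ/19] / (θ - a').
Simple pole: residue = g(a) at a = 1/8 + (1/8)*sqrt(129), which is -3/38 + (71/8170)*sqrt(129).
List the singular points by increasing real part (a conjugate pair: the negative imaginary part first).


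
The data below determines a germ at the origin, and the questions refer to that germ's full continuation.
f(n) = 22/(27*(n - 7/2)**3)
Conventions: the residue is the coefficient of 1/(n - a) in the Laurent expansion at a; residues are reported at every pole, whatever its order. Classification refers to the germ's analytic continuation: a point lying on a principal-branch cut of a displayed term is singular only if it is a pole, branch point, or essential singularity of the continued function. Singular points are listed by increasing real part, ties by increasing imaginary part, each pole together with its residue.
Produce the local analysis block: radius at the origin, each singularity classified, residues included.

Radius of convergence at 0: 7/2.
At 7/2: a pole of order 3; residue 0.

Denominator factor (n - 7/2)^3: pole of order 3 at 7/2, modulus 7/2.
The radius of convergence is the smallest modulus among the singular points: 7/2.
At the order-3 pole 7/2 set g(n) = (n - (7/2))^3*f(n) = 22/27.
Order-3 pole: residue = g''(a)/2; g''(7/2) = 0, so the residue is 0.


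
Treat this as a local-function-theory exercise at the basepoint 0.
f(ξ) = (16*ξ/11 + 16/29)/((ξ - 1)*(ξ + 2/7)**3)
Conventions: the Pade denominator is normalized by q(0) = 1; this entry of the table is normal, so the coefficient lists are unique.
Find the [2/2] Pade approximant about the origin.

The Pade approximant has numerator coefficients [-686/29, -228111121/15177382, -1066358531/30354764]; denominator coefficients [1, 713575/95156, 1332275/95156].

Taylor coefficients needed (expand at 0): a_0 = -686/29, a_1 = 51793/319, a_2 = -293951/319, a_3 = 2958375/638, a_4 = -55814675/2552.
Write the denominator as Q(ξ) = 1 + q1*ξ + q2*ξ^2. Requiring Q*f - P = O(ξ^5) with deg P <= 2 kills the coefficients of ξ^3..ξ^4 in Q*f:
  ξ^3: a_3 + q1*a_2 + q2*a_1 = 0, i.e. 2958375/638 + (-293951/319)*q1 + (51793/319)*q2 = 0.
  ξ^4: a_4 + q1*a_3 + q2*a_2 = 0, i.e. -55814675/2552 + (2958375/638)*q1 + (-293951/319)*q2 = 0.
Solving this linear system: q1 = 713575/95156, q2 = 1332275/95156.
The numerator is Q*f truncated at degree 2: P0 = a_0 = -686/29; P1 = a_1 + q1*a_0 = -228111121/15177382; P2 = a_2 + q1*a_1 + q2*a_0 = -1066358531/30354764.


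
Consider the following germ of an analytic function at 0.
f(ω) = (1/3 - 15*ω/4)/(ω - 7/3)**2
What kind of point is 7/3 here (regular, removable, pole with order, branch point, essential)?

The point is a pole of order 2.

The denominator factor ω - 7/3 vanishes at 7/3 and appears to the power 2; the numerator there equals -101/12, nonzero, and no other factor vanishes.
Hence a pole whose order is the multiplicity, 2.


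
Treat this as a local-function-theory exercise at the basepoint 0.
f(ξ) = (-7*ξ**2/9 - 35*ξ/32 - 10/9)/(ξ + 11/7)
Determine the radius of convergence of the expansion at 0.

The radius of convergence is 11/7.

Denominator factor (ξ + 11/7): pole of order 1 at -11/7, modulus 11/7.
The radius of convergence is the smallest modulus among the singular points: 11/7.


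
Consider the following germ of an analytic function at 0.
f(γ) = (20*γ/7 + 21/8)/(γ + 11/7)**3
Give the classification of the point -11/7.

The point is a pole of order 3.

The denominator factor γ + 11/7 vanishes at -11/7 and appears to the power 3; the numerator there equals -731/392, nonzero, and no other factor vanishes.
Hence a pole whose order is the multiplicity, 3.


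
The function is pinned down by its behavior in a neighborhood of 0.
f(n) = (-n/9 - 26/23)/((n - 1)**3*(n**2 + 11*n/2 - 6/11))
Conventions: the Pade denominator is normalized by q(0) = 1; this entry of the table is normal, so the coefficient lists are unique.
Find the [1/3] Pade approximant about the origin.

The Pade approximant has numerator coefficients [-143/69, -490112124139/921886302726]; denominator coefficients [1, -115125322531/8907114036, 261253395611/8907114036, -61084279999/2969038012].

Taylor coefficients needed (expand at 0): a_0 = -143/69, a_1 = -67859/2484, a_2 = -378829/1296, a_3 = -1080046187/357696, a_4 = -133128018155/4292352.
Write the denominator as Q(n) = 1 + q1*n + q2*n^2 + q3*n^3. Requiring Q*f - P = O(n^5) with deg P <= 1 kills the coefficients of n^2..n^4 in Q*f:
  n^2: a_2 + q1*a_1 + q2*a_0 = 0, i.e. -378829/1296 + (-67859/2484)*q1 + (-143/69)*q2 = 0.
  n^3: a_3 + q1*a_2 + q2*a_1 + q3*a_0 = 0, i.e. -1080046187/357696 + (-378829/1296)*q1 + (-67859/2484)*q2 + (-143/69)*q3 = 0.
  n^4: a_4 + q1*a_3 + q2*a_2 + q3*a_1 = 0, i.e. -133128018155/4292352 + (-1080046187/357696)*q1 + (-378829/1296)*q2 + (-67859/2484)*q3 = 0.
Solving this linear system: q1 = -115125322531/8907114036, q2 = 261253395611/8907114036, q3 = -61084279999/2969038012.
The numerator is Q*f truncated at degree 1: P0 = a_0 = -143/69; P1 = a_1 + q1*a_0 = -490112124139/921886302726.


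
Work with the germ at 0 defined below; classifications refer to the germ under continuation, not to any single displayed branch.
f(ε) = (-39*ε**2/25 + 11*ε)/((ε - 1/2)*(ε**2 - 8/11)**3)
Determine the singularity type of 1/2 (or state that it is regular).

The denominator factor ε - 1/2 vanishes at 1/2 and appears to the power 1; the numerator there equals 511/100, nonzero, and no other factor vanishes.
Hence a pole whose order is the multiplicity, 1.

The point is a pole of order 1.


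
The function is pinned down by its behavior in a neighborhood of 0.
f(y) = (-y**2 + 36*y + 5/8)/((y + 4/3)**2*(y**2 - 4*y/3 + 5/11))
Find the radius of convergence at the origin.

The radius of convergence is (1/11)*sqrt(55).

Denominator factor (y + 4/3)^2: pole of order 2 at -4/3, modulus 4/3.
Denominator factor (y**2 - 4*y/3 + 5/11): discriminant -4/99, complex-conjugate roots (2/3) + ((1/33)*sqrt(11))*i and (2/3) - ((1/33)*sqrt(11))*i; poles of order 1, moduli (1/11)*sqrt(55) and (1/11)*sqrt(55).
The radius of convergence is the smallest modulus among the singular points: (1/11)*sqrt(55).


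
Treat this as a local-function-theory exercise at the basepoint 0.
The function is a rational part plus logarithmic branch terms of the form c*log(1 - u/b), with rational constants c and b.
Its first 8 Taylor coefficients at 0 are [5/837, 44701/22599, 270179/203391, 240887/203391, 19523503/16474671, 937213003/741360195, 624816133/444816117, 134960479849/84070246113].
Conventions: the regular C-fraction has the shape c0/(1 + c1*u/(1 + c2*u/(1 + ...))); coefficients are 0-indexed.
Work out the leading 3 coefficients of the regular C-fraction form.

The regular C-fraction coefficients are [5/837, -44701/135, 1994126716/6034635].

Taylor coefficients (read off): a_0 = 5/837, a_1 = 44701/22599, a_2 = 270179/203391.
c0 = a_0 = 5/837. Peel one level at a time: if S = 1 + c*u/S' with S'(0) = 1, then c is the u-coefficient of S and S' = c*u/(S - 1).
S_1 = c0/f = 1 + (-44701/135)*u + (1994126716/18225)*u^2 + ...; c1 = -44701/135.
S_2 = c1*u/(S_1 - 1) = 1 + (1994126716/6034635)*u + ...; c2 = 1994126716/6034635.


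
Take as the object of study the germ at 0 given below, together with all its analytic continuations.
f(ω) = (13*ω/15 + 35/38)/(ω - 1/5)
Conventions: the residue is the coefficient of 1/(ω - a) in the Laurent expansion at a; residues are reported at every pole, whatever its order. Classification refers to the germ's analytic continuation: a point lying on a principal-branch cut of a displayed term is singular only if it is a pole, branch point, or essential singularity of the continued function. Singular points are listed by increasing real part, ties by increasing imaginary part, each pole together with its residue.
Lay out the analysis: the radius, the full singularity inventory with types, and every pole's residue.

Radius of convergence at 0: 1/5.
At 1/5: a pole of order 1; residue 3119/2850.

Denominator factor (ω - 1/5): pole of order 1 at 1/5, modulus 1/5.
The radius of convergence is the smallest modulus among the singular points: 1/5.
At the order-1 pole 1/5 set g(ω) = (ω - (1/5))*f(ω) = 13*ω/15 + 35/38.
Simple pole: residue = g(a) at a = 1/5, which is 3119/2850.


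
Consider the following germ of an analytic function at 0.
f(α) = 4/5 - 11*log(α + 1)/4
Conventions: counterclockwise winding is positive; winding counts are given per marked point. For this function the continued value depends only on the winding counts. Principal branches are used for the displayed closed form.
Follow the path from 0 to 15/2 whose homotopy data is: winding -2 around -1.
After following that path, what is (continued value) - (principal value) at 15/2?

Continued minus principal equals (11)*pi*i.

The rational part is single-valued and drops out of the difference; each branch term changes only by its own monodromy.
(-11/4)*log(1 - α/(-1)): each positive loop around -1 adds 2*pi*i to the log, so winding -2 contributes (-11/4)*(-2)*2*pi*i = (11)*pi*i.
Summing the contributions at α = 15/2 gives (11)*pi*i.


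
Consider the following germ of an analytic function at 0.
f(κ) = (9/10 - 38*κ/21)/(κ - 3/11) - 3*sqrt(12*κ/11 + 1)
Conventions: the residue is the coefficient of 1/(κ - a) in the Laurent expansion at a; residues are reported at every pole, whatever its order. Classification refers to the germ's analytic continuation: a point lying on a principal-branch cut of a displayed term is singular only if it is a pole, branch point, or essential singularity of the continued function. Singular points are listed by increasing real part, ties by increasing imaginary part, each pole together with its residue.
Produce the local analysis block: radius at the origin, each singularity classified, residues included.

Radius of convergence at 0: 3/11.
At -11/12: an algebraic (square-root) branch point.
At 3/11: a pole of order 1; residue 313/770.

Denominator factor (κ - 3/11): pole of order 1 at 3/11, modulus 3/11.
Branch term (-3)*sqrt(1 - κ/(-11/12)): its argument vanishes at κ = -11/12, a square-root branch point, modulus 11/12.
The radius of convergence is the smallest modulus among the singular points: 3/11.
The branch term is analytic at 3/11 and contributes nothing to the residue; only the rational part matters.
At the order-1 pole 3/11 set g(κ) = (κ - (3/11))*(rational part) = 9/10 - 38*κ/21.
Simple pole: residue = g(a) at a = 3/11, which is 313/770.
List the singular points by increasing real part (a conjugate pair: the negative imaginary part first).


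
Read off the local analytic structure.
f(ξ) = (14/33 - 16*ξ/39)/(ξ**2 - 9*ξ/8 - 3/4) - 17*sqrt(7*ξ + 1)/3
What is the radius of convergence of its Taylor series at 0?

Denominator factor (ξ**2 - 9*ξ/8 - 3/4): discriminant 273/64, real irrational roots 9/16 + (1/16)*sqrt(273) and 9/16 - (1/16)*sqrt(273); poles of order 1, moduli 9/16 + (1/16)*sqrt(273) and -9/16 + (1/16)*sqrt(273).
Branch term (-17/3)*sqrt(1 - ξ/(-1/7)): its argument vanishes at ξ = -1/7, a square-root branch point, modulus 1/7.
The radius of convergence is the smallest modulus among the singular points: 1/7.

The radius of convergence is 1/7.


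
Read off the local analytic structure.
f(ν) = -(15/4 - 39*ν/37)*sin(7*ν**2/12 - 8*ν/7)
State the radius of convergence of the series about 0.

The radius of convergence is infinite.

The factor -sin(7*ν**2/12 - 8*ν/7) is entire and contributes no finite singular point.
The polynomial part has no poles.
No finite singular points: the Taylor series at 0 converges everywhere.


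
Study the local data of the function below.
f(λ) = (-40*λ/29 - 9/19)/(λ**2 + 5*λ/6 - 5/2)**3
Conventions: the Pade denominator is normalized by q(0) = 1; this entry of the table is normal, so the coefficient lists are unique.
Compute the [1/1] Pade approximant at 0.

Taylor coefficients needed (expand at 0): a_0 = 72/2375, a_1 = 8168/68875, a_2 = 49888/344375.
Write the denominator as Q(λ) = 1 + q1*λ. Requiring Q*f - P = O(λ^3) with deg P <= 1 kills the coefficients of λ^2..λ^2 in Q*f:
  λ^2: a_2 + q1*a_1 = 0, i.e. 49888/344375 + (8168/68875)*q1 = 0.
Solving this linear system: q1 = -6236/5105.
The numerator is Q*f truncated at degree 1: P0 = a_0 = 72/2375; P1 = a_1 + q1*a_0 = 28676872/351606875.

The Pade approximant has numerator coefficients [72/2375, 28676872/351606875]; denominator coefficients [1, -6236/5105].


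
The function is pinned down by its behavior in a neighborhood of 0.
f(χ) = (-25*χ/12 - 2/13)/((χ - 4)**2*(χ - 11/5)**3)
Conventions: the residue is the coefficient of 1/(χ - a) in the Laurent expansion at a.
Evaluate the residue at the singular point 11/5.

At the order-3 pole 11/5 set g(χ) = (χ - (11/5))^3*f(χ) = (-25*χ/12 - 2/13)/(χ - 4)**2.
Order-3 pole: residue = g''(a)/2; g''(11/5) = -705625/170586, so the residue is -705625/341172.

The residue is -705625/341172.


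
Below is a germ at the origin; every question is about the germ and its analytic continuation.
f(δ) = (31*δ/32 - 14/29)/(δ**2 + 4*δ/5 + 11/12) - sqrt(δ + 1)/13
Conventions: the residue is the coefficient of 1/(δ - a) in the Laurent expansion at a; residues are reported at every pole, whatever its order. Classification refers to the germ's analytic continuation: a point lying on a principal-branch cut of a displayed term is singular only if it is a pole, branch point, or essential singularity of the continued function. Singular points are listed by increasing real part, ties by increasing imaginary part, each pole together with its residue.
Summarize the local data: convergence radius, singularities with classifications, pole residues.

Denominator factor (δ**2 + 4*δ/5 + 11/12): discriminant -227/75, complex-conjugate roots (-2/5) + ((1/30)*sqrt(681))*i and (-2/5) - ((1/30)*sqrt(681))*i; poles of order 1, moduli (1/6)*sqrt(33) and (1/6)*sqrt(33).
Branch term (-1/13)*sqrt(1 - δ/(-1)): its argument vanishes at δ = -1, a square-root branch point, modulus 1.
The radius of convergence is the smallest modulus among the singular points: (1/6)*sqrt(33).
The branch term is analytic at (-2/5) - ((1/30)*sqrt(681))*i and contributes nothing to the residue; only the rational part matters.
The factor δ**2 + 4*δ/5 + 11/12 splits as (δ - a)(δ - a') with a = (-2/5) - ((1/30)*sqrt(681))*i, a' = (-2/5) + ((1/30)*sqrt(681))*i. At the order-1 pole a set g(δ) = (δ - a)*(rational part) = [31*δ/32 - 14/29] / (δ - a').
Simple pole: residue = g(a) at a = (-2/5) - ((1/30)*sqrt(681))*i, which is (31/64) - ((2019/105328)*sqrt(681))*i.
The branch term is analytic at (-2/5) + ((1/30)*sqrt(681))*i and contributes nothing to the residue; only the rational part matters.
The factor δ**2 + 4*δ/5 + 11/12 splits as (δ - a)(δ - a') with a = (-2/5) + ((1/30)*sqrt(681))*i, a' = (-2/5) - ((1/30)*sqrt(681))*i. At the order-1 pole a set g(δ) = (δ - a)*(rational part) = [31*δ/32 - 14/29] / (δ - a').
Simple pole: residue = g(a) at a = (-2/5) + ((1/30)*sqrt(681))*i, which is (31/64) + ((2019/105328)*sqrt(681))*i.
List the singular points by increasing real part (a conjugate pair: the negative imaginary part first).

Radius of convergence at 0: (1/6)*sqrt(33).
At -1: an algebraic (square-root) branch point.
At (-2/5) - ((1/30)*sqrt(681))*i: a pole of order 1; residue (31/64) - ((2019/105328)*sqrt(681))*i.
At (-2/5) + ((1/30)*sqrt(681))*i: a pole of order 1; residue (31/64) + ((2019/105328)*sqrt(681))*i.


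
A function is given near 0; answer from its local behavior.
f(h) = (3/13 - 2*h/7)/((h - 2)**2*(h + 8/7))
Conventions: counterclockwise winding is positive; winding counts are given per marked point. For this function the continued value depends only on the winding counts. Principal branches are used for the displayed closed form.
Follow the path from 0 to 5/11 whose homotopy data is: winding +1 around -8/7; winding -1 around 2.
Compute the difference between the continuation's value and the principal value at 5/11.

The function is rational, hence single-valued: continuing it around any pole returns the same value, so the difference is 0.

Continued minus principal equals 0.


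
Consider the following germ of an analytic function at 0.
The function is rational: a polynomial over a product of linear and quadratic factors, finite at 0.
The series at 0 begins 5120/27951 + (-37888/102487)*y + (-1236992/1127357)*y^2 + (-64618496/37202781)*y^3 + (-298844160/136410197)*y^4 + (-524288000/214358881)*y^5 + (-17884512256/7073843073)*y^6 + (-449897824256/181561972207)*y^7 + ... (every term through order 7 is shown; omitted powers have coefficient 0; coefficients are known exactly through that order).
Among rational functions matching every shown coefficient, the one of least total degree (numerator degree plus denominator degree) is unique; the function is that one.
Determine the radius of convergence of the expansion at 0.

The radius of convergence is 11/8.

No rational of total degree below 4 reproduces all 8 coefficients; solving the [1/3] Pade equations on them gives f(y) = (2*y - 10/21)/(y - 11/8)**3, whose expansion matches every shown term.
Denominator factor (y - 11/8)^3: pole of order 3 at 11/8, modulus 11/8.
The radius of convergence is the smallest modulus among the singular points: 11/8.


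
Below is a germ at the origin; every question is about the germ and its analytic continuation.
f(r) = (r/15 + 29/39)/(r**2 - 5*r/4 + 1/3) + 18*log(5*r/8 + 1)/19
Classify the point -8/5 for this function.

The point is a logarithmic branch point.

The term (18/19)*log(1 - r/(-8/5)) has argument 1 - -8/5/(-8/5) = 0 at -8/5: a logarithmic (infinitely-sheeted) branch point; the remaining terms are analytic or single-valued there.


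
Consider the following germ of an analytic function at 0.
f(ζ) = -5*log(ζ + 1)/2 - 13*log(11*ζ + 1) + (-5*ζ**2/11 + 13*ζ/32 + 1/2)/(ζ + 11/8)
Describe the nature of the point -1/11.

The point is a logarithmic branch point.

The term (-13)*log(1 - ζ/(-1/11)) has argument 1 - -1/11/(-1/11) = 0 at -1/11: a logarithmic (infinitely-sheeted) branch point; the remaining terms are analytic or single-valued there.


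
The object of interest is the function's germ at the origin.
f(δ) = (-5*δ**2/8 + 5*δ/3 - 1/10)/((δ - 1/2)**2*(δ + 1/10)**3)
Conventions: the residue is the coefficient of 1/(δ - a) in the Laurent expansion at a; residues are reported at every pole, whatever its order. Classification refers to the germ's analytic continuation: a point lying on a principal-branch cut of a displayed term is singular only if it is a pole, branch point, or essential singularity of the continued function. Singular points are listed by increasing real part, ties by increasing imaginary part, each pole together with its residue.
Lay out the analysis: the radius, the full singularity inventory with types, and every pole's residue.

Radius of convergence at 0: 1/10.
At -1/10: a pole of order 3; residue 7375/864.
At 1/2: a pole of order 2; residue -7375/864.

Denominator factor (δ + 1/10)^3: pole of order 3 at -1/10, modulus 1/10.
Denominator factor (δ - 1/2)^2: pole of order 2 at 1/2, modulus 1/2.
The radius of convergence is the smallest modulus among the singular points: 1/10.
At the order-3 pole -1/10 set g(δ) = (δ - (-1/10))^3*f(δ) = (-5*δ**2/8 + 5*δ/3 - 1/10)/(δ - 1/2)**2.
Order-3 pole: residue = g''(a)/2; g''(-1/10) = 7375/432, so the residue is 7375/864.
At the order-2 pole 1/2 set g(δ) = (δ - (1/2))^2*f(δ) = (-5*δ**2/8 + 5*δ/3 - 1/10)/(δ + 1/10)**3.
Order-2 pole: residue = g'(a); g'(1/2) = -7375/864, so the residue is -7375/864.
List the singular points by increasing real part (a conjugate pair: the negative imaginary part first).


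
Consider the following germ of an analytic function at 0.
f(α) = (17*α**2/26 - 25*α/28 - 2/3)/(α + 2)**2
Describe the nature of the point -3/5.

The point is a regular point.

Denominator factors: α + 2 = 7/5 at α = -3/5 — none vanishes.
So the germ continues analytically to -3/5.


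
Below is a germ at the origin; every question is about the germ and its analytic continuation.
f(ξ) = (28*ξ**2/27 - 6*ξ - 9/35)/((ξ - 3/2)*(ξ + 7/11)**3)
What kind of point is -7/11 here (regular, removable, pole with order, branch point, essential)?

The point is a pole of order 3.

The denominator factor ξ + 7/11 vanishes at -7/11 and appears to the power 3; the numerator there equals 455207/114345, nonzero, and no other factor vanishes.
Hence a pole whose order is the multiplicity, 3.


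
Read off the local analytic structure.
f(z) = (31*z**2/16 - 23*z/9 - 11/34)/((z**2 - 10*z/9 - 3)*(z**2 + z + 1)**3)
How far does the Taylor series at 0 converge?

Denominator factor (z**2 - 10*z/9 - 3): discriminant 1072/81, real irrational roots 5/9 + (2/9)*sqrt(67) and 5/9 - (2/9)*sqrt(67); poles of order 1, moduli 5/9 + (2/9)*sqrt(67) and -5/9 + (2/9)*sqrt(67).
Denominator factor (z**2 + z + 1)^3: discriminant -3, complex-conjugate roots (-1/2) + ((1/2)*sqrt(3))*i and (-1/2) - ((1/2)*sqrt(3))*i; poles of order 3, moduli 1 and 1.
The radius of convergence is the smallest modulus among the singular points: 1.

The radius of convergence is 1.


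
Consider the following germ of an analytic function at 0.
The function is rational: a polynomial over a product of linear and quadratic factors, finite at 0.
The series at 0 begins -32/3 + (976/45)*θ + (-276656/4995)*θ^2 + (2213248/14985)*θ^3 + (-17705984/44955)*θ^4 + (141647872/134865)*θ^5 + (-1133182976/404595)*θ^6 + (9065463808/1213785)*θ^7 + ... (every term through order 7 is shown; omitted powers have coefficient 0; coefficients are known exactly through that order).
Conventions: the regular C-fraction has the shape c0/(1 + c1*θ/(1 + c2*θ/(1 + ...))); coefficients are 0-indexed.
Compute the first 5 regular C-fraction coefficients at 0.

The regular C-fraction coefficients are [-32/3, 61/30, 35233/67710, 44092050/79520881, -15555/35233].

Taylor coefficients (read off): a_0 = -32/3, a_1 = 976/45, a_2 = -276656/4995, a_3 = 2213248/14985, a_4 = -17705984/44955.
c0 = a_0 = -32/3. Peel one level at a time: if S = 1 + c*θ/S' with S'(0) = 1, then c is the θ-coefficient of S and S' = c*θ/(S - 1).
S_1 = c0/f = 1 + (61/30)*θ + (-35233/33300)*θ^2 + ...; c1 = 61/30.
S_2 = c1*θ/(S_1 - 1) = 1 + (35233/67710)*θ + (-1469735/5094049)*θ^2 + ...; c2 = 35233/67710.
S_3 = c2*θ/(S_2 - 1) = 1 + (44092050/79520881)*θ + (11243472750/45930478693)*θ^2 + ...; c3 = 44092050/79520881.
S_4 = c3*θ/(S_3 - 1) = 1 + (-15555/35233)*θ + ...; c4 = -15555/35233.


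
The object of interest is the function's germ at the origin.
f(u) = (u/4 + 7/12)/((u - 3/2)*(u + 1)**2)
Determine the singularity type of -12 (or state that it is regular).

The point is a regular point.

Denominator factors: u + 1 = -11 at u = -12; u - 3/2 = -27/2 at u = -12 — none vanishes.
So the germ continues analytically to -12.


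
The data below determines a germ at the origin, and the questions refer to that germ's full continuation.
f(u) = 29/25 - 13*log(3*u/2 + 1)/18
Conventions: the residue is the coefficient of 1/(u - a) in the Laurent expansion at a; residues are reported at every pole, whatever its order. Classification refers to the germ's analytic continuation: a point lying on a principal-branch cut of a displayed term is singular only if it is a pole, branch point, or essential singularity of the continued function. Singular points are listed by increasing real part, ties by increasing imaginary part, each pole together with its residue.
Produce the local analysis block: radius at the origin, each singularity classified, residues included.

Branch term (-13/18)*log(1 - u/(-2/3)): its argument vanishes at u = -2/3, a logarithmic branch point, modulus 2/3.
The radius of convergence is the smallest modulus among the singular points: 2/3.

Radius of convergence at 0: 2/3.
At -2/3: a logarithmic branch point.


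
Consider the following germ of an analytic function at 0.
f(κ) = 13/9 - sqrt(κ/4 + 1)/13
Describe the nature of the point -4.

The term (-1/13)*sqrt(1 - κ/(-4)) has argument 1 - -4/(-4) = 0 at -4: a square-root (algebraic, two-sheeted) branch point; the remaining terms are analytic or single-valued there.

The point is an algebraic (square-root) branch point.


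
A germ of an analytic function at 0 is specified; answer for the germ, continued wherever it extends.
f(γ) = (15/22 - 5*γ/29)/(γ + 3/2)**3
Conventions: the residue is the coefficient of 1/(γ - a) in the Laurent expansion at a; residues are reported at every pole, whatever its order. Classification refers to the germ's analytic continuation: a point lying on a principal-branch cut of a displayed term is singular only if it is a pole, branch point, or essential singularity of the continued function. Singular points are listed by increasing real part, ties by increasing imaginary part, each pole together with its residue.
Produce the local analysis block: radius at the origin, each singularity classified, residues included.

Denominator factor (γ + 3/2)^3: pole of order 3 at -3/2, modulus 3/2.
The radius of convergence is the smallest modulus among the singular points: 3/2.
At the order-3 pole -3/2 set g(γ) = (γ - (-3/2))^3*f(γ) = 15/22 - 5*γ/29.
Order-3 pole: residue = g''(a)/2; g''(-3/2) = 0, so the residue is 0.

Radius of convergence at 0: 3/2.
At -3/2: a pole of order 3; residue 0.


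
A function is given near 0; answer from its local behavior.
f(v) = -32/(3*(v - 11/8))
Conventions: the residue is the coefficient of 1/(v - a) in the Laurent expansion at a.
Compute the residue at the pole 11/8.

At the order-1 pole 11/8 set g(v) = (v - (11/8))*f(v) = -32/3.
Simple pole: residue = g(a) at a = 11/8, which is -32/3.

The residue is -32/3.


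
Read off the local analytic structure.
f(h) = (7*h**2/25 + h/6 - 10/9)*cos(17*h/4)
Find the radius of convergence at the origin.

The radius of convergence is infinite.

The factor cos(17*h/4) is entire and contributes no finite singular point.
The polynomial part has no poles.
No finite singular points: the Taylor series at 0 converges everywhere.


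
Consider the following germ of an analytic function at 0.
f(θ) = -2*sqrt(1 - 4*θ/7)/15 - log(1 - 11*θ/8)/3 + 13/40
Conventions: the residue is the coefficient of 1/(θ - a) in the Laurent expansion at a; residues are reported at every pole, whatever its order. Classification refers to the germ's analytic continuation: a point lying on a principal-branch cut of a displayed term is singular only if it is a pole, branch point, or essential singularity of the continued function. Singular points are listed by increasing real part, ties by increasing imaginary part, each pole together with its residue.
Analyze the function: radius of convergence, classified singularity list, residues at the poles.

Radius of convergence at 0: 8/11.
At 8/11: a logarithmic branch point.
At 7/4: an algebraic (square-root) branch point.

Branch term (-1/3)*log(1 - θ/(8/11)): its argument vanishes at θ = 8/11, a logarithmic branch point, modulus 8/11.
Branch term (-2/15)*sqrt(1 - θ/(7/4)): its argument vanishes at θ = 7/4, a square-root branch point, modulus 7/4.
The radius of convergence is the smallest modulus among the singular points: 8/11.
List the singular points by increasing real part (a conjugate pair: the negative imaginary part first).


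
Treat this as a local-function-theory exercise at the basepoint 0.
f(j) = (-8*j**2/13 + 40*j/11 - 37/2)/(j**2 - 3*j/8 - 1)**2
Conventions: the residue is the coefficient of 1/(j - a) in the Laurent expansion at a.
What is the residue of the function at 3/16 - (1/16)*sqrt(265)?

The residue is -(503808/2008435)*sqrt(265).

The factor j**2 - 3*j/8 - 1 splits as (j - a)(j - a') with a = 3/16 - (1/16)*sqrt(265), a' = 3/16 + (1/16)*sqrt(265). At the order-2 pole a set g(j) = (j - a)^2*f(j) = [-8*j**2/13 + 40*j/11 - 37/2] / (j - a')^2.
Order-2 pole: residue = g'(a); g'(3/16 - (1/16)*sqrt(265)) = -(503808/2008435)*sqrt(265), so the residue is -(503808/2008435)*sqrt(265).


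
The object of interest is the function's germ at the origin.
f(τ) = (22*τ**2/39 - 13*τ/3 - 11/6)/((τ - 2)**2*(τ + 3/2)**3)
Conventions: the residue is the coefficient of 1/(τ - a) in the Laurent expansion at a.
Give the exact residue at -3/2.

The residue is -3632/31213.

At the order-3 pole -3/2 set g(τ) = (τ - (-3/2))^3*f(τ) = (22*τ**2/39 - 13*τ/3 - 11/6)/(τ - 2)**2.
Order-3 pole: residue = g''(a)/2; g''(-3/2) = -7264/31213, so the residue is -3632/31213.


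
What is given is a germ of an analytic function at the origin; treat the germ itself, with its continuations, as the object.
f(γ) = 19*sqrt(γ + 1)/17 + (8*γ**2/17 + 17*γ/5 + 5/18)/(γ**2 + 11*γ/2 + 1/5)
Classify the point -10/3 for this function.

The point is a regular point.

Denominator factors: γ**2 + 11*γ/2 + 1/5 = -316/45 at γ = -10/3 — none vanishes.
Branch term sqrt(1 - γ/(-1)): argument at -10/3 is -7/3, nonzero, so -10/3 is not its branch point (a point on a principal cut is still regular for the continued germ).
So the germ continues analytically to -10/3.


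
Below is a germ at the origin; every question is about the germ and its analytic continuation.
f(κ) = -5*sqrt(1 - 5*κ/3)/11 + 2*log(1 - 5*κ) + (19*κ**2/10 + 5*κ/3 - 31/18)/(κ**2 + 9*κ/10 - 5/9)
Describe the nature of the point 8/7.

The point is a regular point.

Denominator factors: κ**2 + 9*κ/10 - 5/9 = 3923/2205 at κ = 8/7 — none vanishes.
Branch term sqrt(1 - κ/(3/5)): argument at 8/7 is -19/21, nonzero, so 8/7 is not its branch point (a point on a principal cut is still regular for the continued germ).
Branch term log(1 - κ/(1/5)): argument at 8/7 is -33/7, nonzero, so 8/7 is not its branch point (a point on a principal cut is still regular for the continued germ).
So the germ continues analytically to 8/7.


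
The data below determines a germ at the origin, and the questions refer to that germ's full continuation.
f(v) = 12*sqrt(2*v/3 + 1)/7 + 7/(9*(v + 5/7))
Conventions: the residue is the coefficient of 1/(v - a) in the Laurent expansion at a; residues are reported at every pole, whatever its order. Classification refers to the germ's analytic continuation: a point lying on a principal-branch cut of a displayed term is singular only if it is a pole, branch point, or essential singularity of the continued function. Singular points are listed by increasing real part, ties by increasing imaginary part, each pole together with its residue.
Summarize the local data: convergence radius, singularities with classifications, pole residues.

Denominator factor (v + 5/7): pole of order 1 at -5/7, modulus 5/7.
Branch term (12/7)*sqrt(1 - v/(-3/2)): its argument vanishes at v = -3/2, a square-root branch point, modulus 3/2.
The radius of convergence is the smallest modulus among the singular points: 5/7.
The branch term is analytic at -5/7 and contributes nothing to the residue; only the rational part matters.
At the order-1 pole -5/7 set g(v) = (v - (-5/7))*(rational part) = 7/9.
Simple pole: residue = g(a) at a = -5/7, which is 7/9.
List the singular points by increasing real part (a conjugate pair: the negative imaginary part first).

Radius of convergence at 0: 5/7.
At -3/2: an algebraic (square-root) branch point.
At -5/7: a pole of order 1; residue 7/9.


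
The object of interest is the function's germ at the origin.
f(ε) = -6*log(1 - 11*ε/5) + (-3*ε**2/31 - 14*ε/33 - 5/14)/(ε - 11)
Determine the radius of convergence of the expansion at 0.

The radius of convergence is 5/11.

Denominator factor (ε - 11): pole of order 1 at 11, modulus 11.
Branch term (-6)*log(1 - ε/(5/11)): its argument vanishes at ε = 5/11, a logarithmic branch point, modulus 5/11.
The radius of convergence is the smallest modulus among the singular points: 5/11.


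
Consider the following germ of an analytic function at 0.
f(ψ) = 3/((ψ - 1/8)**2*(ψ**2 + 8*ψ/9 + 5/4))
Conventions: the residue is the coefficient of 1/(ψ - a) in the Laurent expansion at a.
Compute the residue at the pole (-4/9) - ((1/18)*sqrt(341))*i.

The residue is (566784/628849) - ((6523200/214437509)*sqrt(341))*i.

The factor ψ**2 + 8*ψ/9 + 5/4 splits as (ψ - a)(ψ - a') with a = (-4/9) - ((1/18)*sqrt(341))*i, a' = (-4/9) + ((1/18)*sqrt(341))*i. At the order-1 pole a set g(ψ) = (ψ - a)*f(ψ) = [3/(ψ - 1/8)**2] / (ψ - a').
Simple pole: residue = g(a) at a = (-4/9) - ((1/18)*sqrt(341))*i, which is (566784/628849) - ((6523200/214437509)*sqrt(341))*i.


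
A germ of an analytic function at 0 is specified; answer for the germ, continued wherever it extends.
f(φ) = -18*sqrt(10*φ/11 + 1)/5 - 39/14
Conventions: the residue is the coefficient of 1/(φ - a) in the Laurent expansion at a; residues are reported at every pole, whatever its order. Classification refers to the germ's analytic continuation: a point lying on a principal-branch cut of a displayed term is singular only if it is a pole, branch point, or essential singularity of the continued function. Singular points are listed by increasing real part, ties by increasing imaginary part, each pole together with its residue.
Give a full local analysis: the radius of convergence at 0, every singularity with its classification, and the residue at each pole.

Radius of convergence at 0: 11/10.
At -11/10: an algebraic (square-root) branch point.

Branch term (-18/5)*sqrt(1 - φ/(-11/10)): its argument vanishes at φ = -11/10, a square-root branch point, modulus 11/10.
The radius of convergence is the smallest modulus among the singular points: 11/10.


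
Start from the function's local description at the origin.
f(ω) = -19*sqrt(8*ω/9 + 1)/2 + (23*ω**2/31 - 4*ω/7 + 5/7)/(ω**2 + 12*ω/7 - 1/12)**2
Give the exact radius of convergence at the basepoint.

The radius of convergence is -6/7 + (1/42)*sqrt(1443).

Denominator factor (ω**2 + 12*ω/7 - 1/12)^2: discriminant 481/147, real irrational roots -6/7 + (1/42)*sqrt(1443) and -6/7 - (1/42)*sqrt(1443); poles of order 2, moduli -6/7 + (1/42)*sqrt(1443) and 6/7 + (1/42)*sqrt(1443).
Branch term (-19/2)*sqrt(1 - ω/(-9/8)): its argument vanishes at ω = -9/8, a square-root branch point, modulus 9/8.
The radius of convergence is the smallest modulus among the singular points: -6/7 + (1/42)*sqrt(1443).


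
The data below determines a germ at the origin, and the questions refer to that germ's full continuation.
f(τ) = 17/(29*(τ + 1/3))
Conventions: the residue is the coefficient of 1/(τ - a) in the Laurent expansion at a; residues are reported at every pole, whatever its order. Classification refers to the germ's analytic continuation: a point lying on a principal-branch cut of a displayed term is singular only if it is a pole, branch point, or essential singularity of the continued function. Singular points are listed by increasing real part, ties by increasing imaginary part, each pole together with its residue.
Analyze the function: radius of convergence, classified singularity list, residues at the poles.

Radius of convergence at 0: 1/3.
At -1/3: a pole of order 1; residue 17/29.

Denominator factor (τ + 1/3): pole of order 1 at -1/3, modulus 1/3.
The radius of convergence is the smallest modulus among the singular points: 1/3.
At the order-1 pole -1/3 set g(τ) = (τ - (-1/3))*f(τ) = 17/29.
Simple pole: residue = g(a) at a = -1/3, which is 17/29.


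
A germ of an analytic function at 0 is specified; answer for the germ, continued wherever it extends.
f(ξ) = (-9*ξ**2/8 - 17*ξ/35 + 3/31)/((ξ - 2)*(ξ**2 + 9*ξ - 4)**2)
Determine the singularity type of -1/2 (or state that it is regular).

The point is a regular point.

Denominator factors: ξ**2 + 9*ξ - 4 = -33/4 at ξ = -1/2; ξ - 2 = -5/2 at ξ = -1/2 — none vanishes.
So the germ continues analytically to -1/2.
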